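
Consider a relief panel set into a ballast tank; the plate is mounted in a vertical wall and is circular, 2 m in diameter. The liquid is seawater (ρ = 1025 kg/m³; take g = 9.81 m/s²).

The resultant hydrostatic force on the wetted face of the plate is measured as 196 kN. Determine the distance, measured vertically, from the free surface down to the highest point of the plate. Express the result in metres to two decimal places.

d_top ≈ 5.20 m

γ = ρg = 1025 × 9.81 / 1000 = 10.05525 kN/m³.
A = π(1)² = 3.14159 m².
From F = γ·h_c·A, the centroid depth is h_c = 196/(10.05525 × 3.14159) = 6.2046 m.
The centroid is at the centre, 1 m below the top of the plate, so the highest point sits at h_top = 6.2046 − 1 = 5.2046 m below the surface.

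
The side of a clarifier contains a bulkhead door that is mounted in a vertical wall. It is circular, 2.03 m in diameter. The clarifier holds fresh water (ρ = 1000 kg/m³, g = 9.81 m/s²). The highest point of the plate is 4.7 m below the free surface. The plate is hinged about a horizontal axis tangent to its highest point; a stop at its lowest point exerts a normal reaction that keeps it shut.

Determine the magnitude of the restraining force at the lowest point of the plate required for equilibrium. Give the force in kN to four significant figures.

P ≈ 94.76 kN

γ = ρg = 1000 × 9.81 = 9810 N/m³ = 9.81 kN/m³.
The centroid is at the centre, 1.015 m below the top of the plate, so the centroid depth is h_c = 4.7 + 1.015 = 5.715 m.
A = π(1.015)² = 3.23655 m².
Resultant F = γ·h_c·A = 9.81 × 5.715 × 3.23655 = 181.454 kN.
I_c = πr⁴/4 = π × 1.015⁴/4 = 0.833593 m⁴.
Centre of pressure: y_p = y_c + I_c/(y_c·A) = 5.715 + 0.833593/(5.715 × 3.23655) = 5.715 + 0.0450667 = 5.76007 m along the plane.
The resultant acts 1.015 + 0.0450667 = 1.06007 m (along the plate) below the hinge at the top edge, so the moment about the hinge is M = F × 1.06007 = 181.454 × 1.06007 = 192.354 kN·m.
A normal force at the bottom, 2.03 m from the hinge, must supply this moment: P = 192.354/2.03 = 94.7557 kN.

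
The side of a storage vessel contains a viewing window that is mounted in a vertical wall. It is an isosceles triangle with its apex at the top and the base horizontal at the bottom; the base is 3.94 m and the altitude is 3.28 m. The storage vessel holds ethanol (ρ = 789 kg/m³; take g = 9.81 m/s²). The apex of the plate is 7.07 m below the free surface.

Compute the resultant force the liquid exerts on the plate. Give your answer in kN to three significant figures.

F ≈ 463 kN

γ = ρg = 789 × 9.81 / 1000 = 7.74009 kN/m³.
With the apex up, the centroid sits 2h/3 = 2 × 3.28/3 = 2.18667 m below the apex, so the centroid depth is h_c = 7.07 + 2.18667 = 9.25667 m.
A = ½ × 3.94 × 3.28 = 6.4616 m².
Resultant F = γ·h_c·A = 7.74009 × 9.25667 × 6.4616 = 462.957 kN.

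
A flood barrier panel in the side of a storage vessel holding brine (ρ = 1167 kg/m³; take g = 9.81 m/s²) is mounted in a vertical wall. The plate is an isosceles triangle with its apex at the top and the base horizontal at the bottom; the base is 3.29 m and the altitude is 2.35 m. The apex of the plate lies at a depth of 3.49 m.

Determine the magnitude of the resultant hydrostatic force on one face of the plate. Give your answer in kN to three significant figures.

γ = ρg = 1167 × 9.81 / 1000 = 11.44827 kN/m³.
With the apex up, the centroid sits 2h/3 = 2 × 2.35/3 = 1.56667 m below the apex, so the centroid depth is h_c = 3.49 + 1.56667 = 5.05667 m.
A = ½ × 3.29 × 2.35 = 3.86575 m².
Resultant F = γ·h_c·A = 11.44827 × 5.05667 × 3.86575 = 223.789 kN.

F ≈ 224 kN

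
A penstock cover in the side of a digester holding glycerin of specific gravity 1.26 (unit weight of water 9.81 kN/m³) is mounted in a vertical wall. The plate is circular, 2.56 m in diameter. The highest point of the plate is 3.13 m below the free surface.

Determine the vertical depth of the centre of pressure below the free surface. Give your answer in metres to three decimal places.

γ = 1.26 × 9.81 = 12.3606 kN/m³.
The centroid is at the centre, 1.28 m below the top of the plate, so the centroid depth is h_c = 3.13 + 1.28 = 4.41 m.
A = π(1.28)² = 5.14719 m².
Resultant F = γ·h_c·A = 12.3606 × 4.41 × 5.14719 = 280.575 kN.
I_c = πr⁴/4 = π × 1.28⁴/4 = 2.10829 m⁴.
Centre of pressure: y_p = y_c + I_c/(y_c·A) = 4.41 + 2.10829/(4.41 × 5.14719) = 4.41 + 0.0928799 = 4.50288 m along the plane.

h_p = 4.503 m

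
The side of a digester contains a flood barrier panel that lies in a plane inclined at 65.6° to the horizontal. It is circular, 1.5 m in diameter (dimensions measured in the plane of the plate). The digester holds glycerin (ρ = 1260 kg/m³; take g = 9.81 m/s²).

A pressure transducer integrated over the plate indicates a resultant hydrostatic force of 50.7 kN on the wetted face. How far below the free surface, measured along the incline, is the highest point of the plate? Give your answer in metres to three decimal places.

γ = ρg = 1260 × 9.81 / 1000 = 12.3606 kN/m³.
A = π(0.75)² = 1.76715 m².
From F = γ·h_c·A, the centroid depth is h_c = 50.7/(12.3606 × 1.76715) = 2.32111 m.
Let θ = 65.6° be the plate's angle to the horizontal; measure y along the incline from where the plane meets the free surface. Vertical depth h = y·sinθ with sinθ = 0.910684.
Along the incline, y_c = h_c/sinθ = 2.32111/0.910684 = 2.54875 m.
The centroid is at the centre, 0.75 m below the top of the plate, so the highest point sits at y_top = 2.54875 − 0.75 = 1.79875 m along the incline.

y_top ≈ 1.799 m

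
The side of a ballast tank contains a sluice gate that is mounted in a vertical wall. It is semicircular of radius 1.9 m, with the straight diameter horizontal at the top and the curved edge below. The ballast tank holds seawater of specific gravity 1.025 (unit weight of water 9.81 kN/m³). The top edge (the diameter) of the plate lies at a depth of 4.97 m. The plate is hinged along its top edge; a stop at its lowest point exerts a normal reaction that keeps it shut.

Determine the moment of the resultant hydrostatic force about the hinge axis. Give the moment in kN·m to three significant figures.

M ≈ 280 kN·m

γ = 1.025 × 9.81 = 10.05525 kN/m³.
The centroid of a semicircle lies 4r/(3π) = 0.806385 m from the diameter, here below the top edge, so the centroid depth is h_c = 4.97 + 0.806385 = 5.77638 m.
A = πr²/2 = π × 1.9²/2 = 5.67057 m².
Resultant F = γ·h_c·A = 10.05525 × 5.77638 × 5.67057 = 329.363 kN.
I_c = (π/8 − 8/(9π))·r⁴ = 0.109757 × 1.9⁴ = 1.43036 m⁴.
Centre of pressure: y_p = y_c + I_c/(y_c·A) = 5.77638 + 1.43036/(5.77638 × 5.67057) = 5.77638 + 0.043668 = 5.82005 m along the plane.
The resultant acts 0.806385 + 0.043668 = 0.850053 m (along the plate) below the hinge at the top edge, so the moment about the hinge is M = F × 0.850053 = 329.363 × 0.850053 = 279.976 kN·m.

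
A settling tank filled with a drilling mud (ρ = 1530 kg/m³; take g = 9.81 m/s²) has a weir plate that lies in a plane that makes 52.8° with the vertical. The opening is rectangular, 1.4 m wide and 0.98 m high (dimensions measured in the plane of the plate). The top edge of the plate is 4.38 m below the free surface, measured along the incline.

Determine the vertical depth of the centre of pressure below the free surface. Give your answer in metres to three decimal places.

h_p = 2.954 m

γ = ρg = 1530 × 9.81 / 1000 = 15.0093 kN/m³.
The plate makes 52.8° with the vertical, i.e. θ = 90° − 52.8° = 37.2° to the horizontal. Measuring y along the incline from the free-surface line, vertical depth h = y·sinθ with sinθ = 0.604599.
The centroid lies 0.98/2 = 0.49 m below the top edge, so y_c = 4.38 + 0.49 = 4.87 m and h_c = 4.87 × 0.604599 = 2.9444 m.
A = 1.4 × 0.98 = 1.372 m².
Resultant F = γ·h_c·A = 15.0093 × 2.9444 × 1.372 = 60.6333 kN.
I_c = b·h³/12 = 1.4 × 0.98³/12 = 0.109806 m⁴.
Centre of pressure: y_p = y_c + I_c/(y_c·A) = 4.87 + 0.109806/(4.87 × 1.372) = 4.87 + 0.016434 = 4.88643 m along the plane.
Vertically, h_p = y_p·sinθ = 4.88643 × 0.604599 = 2.95433 m.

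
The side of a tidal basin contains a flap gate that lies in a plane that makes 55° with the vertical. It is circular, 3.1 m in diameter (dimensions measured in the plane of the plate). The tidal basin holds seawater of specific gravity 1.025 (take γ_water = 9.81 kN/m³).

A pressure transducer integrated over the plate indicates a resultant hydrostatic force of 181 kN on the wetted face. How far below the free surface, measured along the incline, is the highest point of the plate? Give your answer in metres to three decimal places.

γ = 1.025 × 9.81 = 10.05525 kN/m³.
A = π(1.55)² = 7.54768 m².
From F = γ·h_c·A, the centroid depth is h_c = 181/(10.05525 × 7.54768) = 2.38491 m.
The plate makes 55° with the vertical, i.e. θ = 90° − 55° = 35° to the horizontal. Measuring y along the incline from the free-surface line, vertical depth h = y·sinθ with sinθ = 0.573576.
Along the incline, y_c = h_c/sinθ = 2.38491/0.573576 = 4.15797 m.
The centroid is at the centre, 1.55 m below the top of the plate, so the highest point sits at y_top = 4.15797 − 1.55 = 2.60797 m along the incline.

y_top ≈ 2.608 m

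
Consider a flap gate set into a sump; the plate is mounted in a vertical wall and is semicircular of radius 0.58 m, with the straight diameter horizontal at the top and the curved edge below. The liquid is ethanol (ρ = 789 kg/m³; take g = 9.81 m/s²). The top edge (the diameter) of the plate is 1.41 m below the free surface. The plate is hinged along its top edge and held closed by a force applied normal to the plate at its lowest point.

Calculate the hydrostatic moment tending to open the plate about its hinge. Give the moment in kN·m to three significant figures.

M ≈ 1.76 kN·m

γ = ρg = 789 × 9.81 / 1000 = 7.74009 kN/m³.
The centroid of a semicircle lies 4r/(3π) = 0.24616 m from the diameter, here below the top edge, so the centroid depth is h_c = 1.41 + 0.24616 = 1.65616 m.
A = πr²/2 = π × 0.58²/2 = 0.528416 m².
Resultant F = γ·h_c·A = 7.74009 × 1.65616 × 0.528416 = 6.77367 kN.
I_c = (π/8 − 8/(9π))·r⁴ = 0.109757 × 0.58⁴ = 0.0124206 m⁴.
Centre of pressure: y_p = y_c + I_c/(y_c·A) = 1.65616 + 0.0124206/(1.65616 × 0.528416) = 1.65616 + 0.0141927 = 1.67035 m along the plane.
The resultant acts 0.24616 + 0.0141927 = 0.260353 m (along the plate) below the hinge at the top edge, so the moment about the hinge is M = F × 0.260353 = 6.77367 × 0.260353 = 1.76355 kN·m.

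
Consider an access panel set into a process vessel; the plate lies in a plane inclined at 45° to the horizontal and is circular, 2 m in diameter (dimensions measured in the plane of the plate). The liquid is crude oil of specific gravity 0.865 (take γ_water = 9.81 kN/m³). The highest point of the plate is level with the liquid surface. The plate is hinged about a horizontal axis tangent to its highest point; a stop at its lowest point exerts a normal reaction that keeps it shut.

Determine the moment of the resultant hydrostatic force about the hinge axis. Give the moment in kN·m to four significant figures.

γ = 0.865 × 9.81 = 8.48565 kN/m³.
Let θ = 45° be the plate's angle to the horizontal; measure y along the incline from where the plane meets the free surface. Vertical depth h = y·sinθ with sinθ = 0.707107.
The centroid is at the centre, 1 m below the top of the plate, so y_c = 1 m and h_c = 1 × 0.707107 = 0.707107 m.
A = π(1)² = 3.14159 m².
Resultant F = γ·h_c·A = 8.48565 × 0.707107 × 3.14159 = 18.8504 kN.
I_c = πr⁴/4 = π × 1⁴/4 = 0.785398 m⁴.
Centre of pressure: y_p = y_c + I_c/(y_c·A) = 1 + 0.785398/(1 × 3.14159) = 1 + 0.25 = 1.25 m along the plane.
The resultant acts 1 + 0.25 = 1.25 m (along the plate) below the hinge at the top edge, so the moment about the hinge is M = F × 1.25 = 18.8504 × 1.25 = 23.563 kN·m.

M ≈ 23.56 kN·m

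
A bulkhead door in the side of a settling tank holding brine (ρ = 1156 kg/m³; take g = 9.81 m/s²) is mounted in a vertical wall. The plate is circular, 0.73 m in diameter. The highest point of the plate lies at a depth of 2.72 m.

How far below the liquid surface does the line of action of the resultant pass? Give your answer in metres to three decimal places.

γ = ρg = 1156 × 9.81 / 1000 = 11.34036 kN/m³.
The centroid is at the centre, 0.365 m below the top of the plate, so the centroid depth is h_c = 2.72 + 0.365 = 3.085 m.
A = π(0.365)² = 0.418539 m².
Resultant F = γ·h_c·A = 11.34036 × 3.085 × 0.418539 = 14.6426 kN.
I_c = πr⁴/4 = π × 0.365⁴/4 = 0.01394 m⁴.
Centre of pressure: y_p = y_c + I_c/(y_c·A) = 3.085 + 0.01394/(3.085 × 0.418539) = 3.085 + 0.0107962 = 3.0958 m along the plane.

h_p = 3.096 m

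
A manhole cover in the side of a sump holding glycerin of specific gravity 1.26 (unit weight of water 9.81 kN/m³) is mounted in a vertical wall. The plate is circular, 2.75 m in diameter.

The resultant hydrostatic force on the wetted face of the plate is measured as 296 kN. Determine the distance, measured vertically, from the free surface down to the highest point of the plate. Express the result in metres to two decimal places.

d_top ≈ 2.66 m

γ = 1.26 × 9.81 = 12.3606 kN/m³.
A = π(1.375)² = 5.93957 m².
From F = γ·h_c·A, the centroid depth is h_c = 296/(12.3606 × 5.93957) = 4.03178 m.
The centroid is at the centre, 1.375 m below the top of the plate, so the highest point sits at h_top = 4.03178 − 1.375 = 2.65678 m below the surface.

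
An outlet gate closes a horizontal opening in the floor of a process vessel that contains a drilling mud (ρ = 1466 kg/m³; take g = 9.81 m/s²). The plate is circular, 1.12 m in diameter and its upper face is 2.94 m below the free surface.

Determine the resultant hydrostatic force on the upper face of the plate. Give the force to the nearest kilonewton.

γ = ρg = 1466 × 9.81 / 1000 = 14.38146 kN/m³.
The plate is horizontal, so pressure is uniform at p = γ·h = 14.38146 × 2.94 = 42.2815 kN/m².
A = π(0.56)² = 0.985203 m².
F = p·A = 42.2815 × 0.985203 = 41.6559 kN.

F ≈ 42 kN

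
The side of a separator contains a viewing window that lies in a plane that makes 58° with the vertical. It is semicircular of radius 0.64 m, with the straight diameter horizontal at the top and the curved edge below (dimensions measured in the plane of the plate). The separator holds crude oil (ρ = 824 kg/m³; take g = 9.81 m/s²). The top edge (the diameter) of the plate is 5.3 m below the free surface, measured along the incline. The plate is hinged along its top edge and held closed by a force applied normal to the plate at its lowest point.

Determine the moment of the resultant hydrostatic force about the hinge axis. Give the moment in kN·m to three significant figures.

γ = ρg = 824 × 9.81 / 1000 = 8.08344 kN/m³.
The plate makes 58° with the vertical, i.e. θ = 90° − 58° = 32° to the horizontal. Measuring y along the incline from the free-surface line, vertical depth h = y·sinθ with sinθ = 0.529919.
The centroid of a semicircle lies 4r/(3π) = 0.271624 m from the diameter, here below the top edge, so y_c = 5.3 + 0.271624 = 5.57162 m and h_c = 5.57162 × 0.529919 = 2.95251 m.
A = πr²/2 = π × 0.64²/2 = 0.643398 m².
Resultant F = γ·h_c·A = 8.08344 × 2.95251 × 0.643398 = 15.3556 kN.
I_c = (π/8 − 8/(9π))·r⁴ = 0.109757 × 0.64⁴ = 0.0184142 m⁴.
Centre of pressure: y_p = y_c + I_c/(y_c·A) = 5.57162 + 0.0184142/(5.57162 × 0.643398) = 5.57162 + 0.00513679 = 5.57676 m along the plane.
The resultant acts 0.271624 + 0.00513679 = 0.276761 m (along the plate) below the hinge at the top edge, so the moment about the hinge is M = F × 0.276761 = 15.3556 × 0.276761 = 4.24983 kN·m.

M ≈ 4.25 kN·m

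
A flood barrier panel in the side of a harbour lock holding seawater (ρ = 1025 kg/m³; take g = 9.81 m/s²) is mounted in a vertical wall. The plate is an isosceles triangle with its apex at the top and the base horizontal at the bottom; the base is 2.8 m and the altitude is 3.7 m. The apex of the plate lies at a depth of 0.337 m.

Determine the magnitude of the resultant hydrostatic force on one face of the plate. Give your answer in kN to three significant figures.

γ = ρg = 1025 × 9.81 / 1000 = 10.05525 kN/m³.
With the apex up, the centroid sits 2h/3 = 2 × 3.7/3 = 2.46667 m below the apex, so the centroid depth is h_c = 0.337 + 2.46667 = 2.80367 m.
A = ½ × 2.8 × 3.7 = 5.18 m².
Resultant F = γ·h_c·A = 10.05525 × 2.80367 × 5.18 = 146.033 kN.

F ≈ 146 kN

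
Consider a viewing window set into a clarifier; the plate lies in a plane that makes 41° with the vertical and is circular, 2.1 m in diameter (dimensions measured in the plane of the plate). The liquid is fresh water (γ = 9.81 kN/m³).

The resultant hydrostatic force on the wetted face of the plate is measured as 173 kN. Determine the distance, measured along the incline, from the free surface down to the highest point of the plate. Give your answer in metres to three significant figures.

y_top ≈ 5.70 m

γ = 9.81 kN/m³.
A = π(1.05)² = 3.46361 m².
From F = γ·h_c·A, the centroid depth is h_c = 173/(9.81 × 3.46361) = 5.09153 m.
The plate makes 41° with the vertical, i.e. θ = 90° − 41° = 49° to the horizontal. Measuring y along the incline from the free-surface line, vertical depth h = y·sinθ with sinθ = 0.754710.
Along the incline, y_c = h_c/sinθ = 5.09153/0.754710 = 6.74634 m.
The centroid is at the centre, 1.05 m below the top of the plate, so the highest point sits at y_top = 6.74634 − 1.05 = 5.69634 m along the incline.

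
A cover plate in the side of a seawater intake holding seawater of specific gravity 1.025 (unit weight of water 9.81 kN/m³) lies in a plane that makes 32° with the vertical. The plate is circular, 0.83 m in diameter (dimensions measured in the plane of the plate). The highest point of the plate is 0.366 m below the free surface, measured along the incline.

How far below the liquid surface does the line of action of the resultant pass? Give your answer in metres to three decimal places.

h_p = 0.709 m

γ = 1.025 × 9.81 = 10.05525 kN/m³.
The plate makes 32° with the vertical, i.e. θ = 90° − 32° = 58° to the horizontal. Measuring y along the incline from the free-surface line, vertical depth h = y·sinθ with sinθ = 0.848048.
The centroid is at the centre, 0.415 m below the top of the plate, so y_c = 0.366 + 0.415 = 0.781 m and h_c = 0.781 × 0.848048 = 0.662325 m.
A = π(0.415)² = 0.541061 m².
Resultant F = γ·h_c·A = 10.05525 × 0.662325 × 0.541061 = 3.60338 kN.
I_c = πr⁴/4 = π × 0.415⁴/4 = 0.023296 m⁴.
Centre of pressure: y_p = y_c + I_c/(y_c·A) = 0.781 + 0.023296/(0.781 × 0.541061) = 0.781 + 0.0551295 = 0.836129 m along the plane.
Vertically, h_p = y_p·sinθ = 0.836129 × 0.848048 = 0.709078 m.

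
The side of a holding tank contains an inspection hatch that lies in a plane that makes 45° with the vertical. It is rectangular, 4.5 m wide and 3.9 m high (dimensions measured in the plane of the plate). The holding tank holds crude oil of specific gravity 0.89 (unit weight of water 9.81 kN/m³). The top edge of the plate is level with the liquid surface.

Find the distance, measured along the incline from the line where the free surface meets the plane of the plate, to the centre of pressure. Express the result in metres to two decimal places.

y_p = 2.60 m

γ = 0.89 × 9.81 = 8.7309 kN/m³.
The plate makes 45° with the vertical, i.e. θ = 90° − 45° = 45° to the horizontal. Measuring y along the incline from the free-surface line, vertical depth h = y·sinθ with sinθ = 0.707107.
The centroid lies 3.9/2 = 1.95 m below the top edge, so y_c = 1.95 m and h_c = 1.95 × 0.707107 = 1.37886 m.
A = 4.5 × 3.9 = 17.55 m².
Resultant F = γ·h_c·A = 8.7309 × 1.37886 × 17.55 = 211.279 kN.
I_c = b·h³/12 = 4.5 × 3.9³/12 = 22.2446 m⁴.
Centre of pressure: y_p = y_c + I_c/(y_c·A) = 1.95 + 22.2446/(1.95 × 17.55) = 1.95 + 0.649999 = 2.6 m along the plane.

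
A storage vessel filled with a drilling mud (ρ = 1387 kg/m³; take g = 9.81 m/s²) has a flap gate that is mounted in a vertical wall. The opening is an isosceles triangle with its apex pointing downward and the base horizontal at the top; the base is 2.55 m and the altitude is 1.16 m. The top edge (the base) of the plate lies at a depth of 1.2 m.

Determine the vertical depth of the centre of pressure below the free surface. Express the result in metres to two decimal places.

γ = ρg = 1387 × 9.81 / 1000 = 13.60647 kN/m³.
With the apex down, the centroid sits h/3 = 1.16/3 = 0.386667 m below the base (the top edge), so the centroid depth is h_c = 1.2 + 0.386667 = 1.58667 m.
A = ½ × 2.55 × 1.16 = 1.479 m².
Resultant F = γ·h_c·A = 13.60647 × 1.58667 × 1.479 = 31.9301 kN.
I_c = b·h³/36 = 2.55 × 1.16³/36 = 0.110563 m⁴.
Centre of pressure: y_p = y_c + I_c/(y_c·A) = 1.58667 + 0.110563/(1.58667 × 1.479) = 1.58667 + 0.0471145 = 1.63378 m along the plane.

h_p = 1.63 m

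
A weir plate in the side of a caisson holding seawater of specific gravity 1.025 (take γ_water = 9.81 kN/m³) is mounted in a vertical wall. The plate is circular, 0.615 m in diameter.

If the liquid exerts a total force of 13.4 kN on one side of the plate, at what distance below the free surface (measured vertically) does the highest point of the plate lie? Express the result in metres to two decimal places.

d_top ≈ 4.18 m

γ = 1.025 × 9.81 = 10.05525 kN/m³.
A = π(0.3075)² = 0.297057 m².
From F = γ·h_c·A, the centroid depth is h_c = 13.4/(10.05525 × 0.297057) = 4.48613 m.
The centroid is at the centre, 0.3075 m below the top of the plate, so the highest point sits at h_top = 4.48613 − 0.3075 = 4.17863 m below the surface.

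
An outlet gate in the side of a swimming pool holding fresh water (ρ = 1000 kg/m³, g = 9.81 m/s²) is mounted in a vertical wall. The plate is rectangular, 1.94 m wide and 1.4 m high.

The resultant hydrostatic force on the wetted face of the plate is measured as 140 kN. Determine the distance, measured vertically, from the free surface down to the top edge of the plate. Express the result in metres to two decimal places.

γ = ρg = 1000 × 9.81 = 9810 N/m³ = 9.81 kN/m³.
A = 1.94 × 1.4 = 2.716 m².
From F = γ·h_c·A, the centroid depth is h_c = 140/(9.81 × 2.716) = 5.25447 m.
The centroid lies 1.4/2 = 0.7 m below the top edge, so the top edge sits at h_top = 5.25447 − 0.7 = 4.55447 m below the surface.

d_top ≈ 4.55 m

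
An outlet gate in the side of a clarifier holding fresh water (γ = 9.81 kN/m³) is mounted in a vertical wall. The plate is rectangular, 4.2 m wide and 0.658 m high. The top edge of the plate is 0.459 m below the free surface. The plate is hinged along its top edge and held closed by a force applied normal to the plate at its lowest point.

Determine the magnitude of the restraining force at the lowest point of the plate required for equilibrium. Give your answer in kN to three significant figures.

P ≈ 12.2 kN

γ = 9.81 kN/m³.
The centroid lies 0.658/2 = 0.329 m below the top edge, so the centroid depth is h_c = 0.459 + 0.329 = 0.788 m.
A = 4.2 × 0.658 = 2.7636 m².
Resultant F = γ·h_c·A = 9.81 × 0.788 × 2.7636 = 21.3634 kN.
I_c = b·h³/12 = 4.2 × 0.658³/12 = 0.0997116 m⁴.
Centre of pressure: y_p = y_c + I_c/(y_c·A) = 0.788 + 0.0997116/(0.788 × 2.7636) = 0.788 + 0.0457872 = 0.833787 m along the plane.
The resultant acts 0.329 + 0.0457872 = 0.374787 m (along the plate) below the hinge at the top edge, so the moment about the hinge is M = F × 0.374787 = 21.3634 × 0.374787 = 8.00672 kN·m.
A normal force at the bottom, 0.658 m from the hinge, must supply this moment: P = 8.00672/0.658 = 12.1683 kN.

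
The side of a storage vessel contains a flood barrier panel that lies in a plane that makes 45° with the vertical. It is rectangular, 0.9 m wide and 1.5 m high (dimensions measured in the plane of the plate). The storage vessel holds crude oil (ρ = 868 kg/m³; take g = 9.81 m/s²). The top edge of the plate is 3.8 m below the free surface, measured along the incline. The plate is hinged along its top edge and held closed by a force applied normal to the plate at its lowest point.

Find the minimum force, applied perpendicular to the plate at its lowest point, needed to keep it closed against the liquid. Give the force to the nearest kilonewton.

γ = ρg = 868 × 9.81 / 1000 = 8.51508 kN/m³.
The plate makes 45° with the vertical, i.e. θ = 90° − 45° = 45° to the horizontal. Measuring y along the incline from the free-surface line, vertical depth h = y·sinθ with sinθ = 0.707107.
The centroid lies 1.5/2 = 0.75 m below the top edge, so y_c = 3.8 + 0.75 = 4.55 m and h_c = 4.55 × 0.707107 = 3.21734 m.
A = 0.9 × 1.5 = 1.35 m².
Resultant F = γ·h_c·A = 8.51508 × 3.21734 × 1.35 = 36.9845 kN.
I_c = b·h³/12 = 0.9 × 1.5³/12 = 0.253125 m⁴.
Centre of pressure: y_p = y_c + I_c/(y_c·A) = 4.55 + 0.253125/(4.55 × 1.35) = 4.55 + 0.0412088 = 4.59121 m along the plane.
The resultant acts 0.75 + 0.0412088 = 0.791209 m (along the plate) below the hinge at the top edge, so the moment about the hinge is M = F × 0.791209 = 36.9845 × 0.791209 = 29.2625 kN·m.
A normal force at the bottom, 1.5 m from the hinge, must supply this moment: P = 29.2625/1.5 = 19.5083 kN.

P ≈ 20 kN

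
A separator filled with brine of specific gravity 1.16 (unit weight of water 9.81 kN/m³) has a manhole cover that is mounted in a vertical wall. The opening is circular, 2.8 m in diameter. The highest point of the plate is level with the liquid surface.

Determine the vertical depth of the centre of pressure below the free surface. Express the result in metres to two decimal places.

h_p = 1.75 m

γ = 1.16 × 9.81 = 11.3796 kN/m³.
The centroid is at the centre, 1.4 m below the top of the plate, so the centroid depth is h_c = 1.4 m.
A = π(1.4)² = 6.15752 m².
Resultant F = γ·h_c·A = 11.3796 × 1.4 × 6.15752 = 98.0982 kN.
I_c = πr⁴/4 = π × 1.4⁴/4 = 3.01719 m⁴.
Centre of pressure: y_p = y_c + I_c/(y_c·A) = 1.4 + 3.01719/(1.4 × 6.15752) = 1.4 + 0.350001 = 1.75 m along the plane.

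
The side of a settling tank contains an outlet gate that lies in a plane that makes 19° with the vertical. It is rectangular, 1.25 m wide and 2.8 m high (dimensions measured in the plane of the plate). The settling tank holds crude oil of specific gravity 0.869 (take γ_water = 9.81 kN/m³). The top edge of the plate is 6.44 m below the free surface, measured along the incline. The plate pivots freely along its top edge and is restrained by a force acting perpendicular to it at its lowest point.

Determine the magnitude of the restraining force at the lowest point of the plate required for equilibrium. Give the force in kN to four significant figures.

P ≈ 117.2 kN

γ = 0.869 × 9.81 = 8.52489 kN/m³.
The plate makes 19° with the vertical, i.e. θ = 90° − 19° = 71° to the horizontal. Measuring y along the incline from the free-surface line, vertical depth h = y·sinθ with sinθ = 0.945519.
The centroid lies 2.8/2 = 1.4 m below the top edge, so y_c = 6.44 + 1.4 = 7.84 m and h_c = 7.84 × 0.945519 = 7.41287 m.
A = 1.25 × 2.8 = 3.5 m².
Resultant F = γ·h_c·A = 8.52489 × 7.41287 × 3.5 = 221.179 kN.
I_c = b·h³/12 = 1.25 × 2.8³/12 = 2.28667 m⁴.
Centre of pressure: y_p = y_c + I_c/(y_c·A) = 7.84 + 2.28667/(7.84 × 3.5) = 7.84 + 0.0833335 = 7.92333 m along the plane.
The resultant acts 1.4 + 0.0833335 = 1.48333 m (along the plate) below the hinge at the top edge, so the moment about the hinge is M = F × 1.48333 = 221.179 × 1.48333 = 328.081 kN·m.
A normal force at the bottom, 2.8 m from the hinge, must supply this moment: P = 328.081/2.8 = 117.172 kN.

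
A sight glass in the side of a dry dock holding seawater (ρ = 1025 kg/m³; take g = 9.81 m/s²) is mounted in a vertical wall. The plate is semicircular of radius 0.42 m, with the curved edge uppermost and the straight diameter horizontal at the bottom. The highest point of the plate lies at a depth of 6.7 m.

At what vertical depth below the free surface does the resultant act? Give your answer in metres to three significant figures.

h_p = 6.94 m

γ = ρg = 1025 × 9.81 / 1000 = 10.05525 kN/m³.
The centroid lies 4r/(3π) = 0.178254 m above the diameter, so r − 4r/(3π) = 0.42 − 0.178254 = 0.241746 m below the topmost point, so the centroid depth is h_c = 6.7 + 0.241746 = 6.94175 m.
A = πr²/2 = π × 0.42²/2 = 0.277088 m².
Resultant F = γ·h_c·A = 10.05525 × 6.94175 × 0.277088 = 19.341 kN.
I_c = (π/8 − 8/(9π))·r⁴ = 0.109757 × 0.42⁴ = 0.0034153 m⁴.
Centre of pressure: y_p = y_c + I_c/(y_c·A) = 6.94175 + 0.0034153/(6.94175 × 0.277088) = 6.94175 + 0.00177559 = 6.94353 m along the plane.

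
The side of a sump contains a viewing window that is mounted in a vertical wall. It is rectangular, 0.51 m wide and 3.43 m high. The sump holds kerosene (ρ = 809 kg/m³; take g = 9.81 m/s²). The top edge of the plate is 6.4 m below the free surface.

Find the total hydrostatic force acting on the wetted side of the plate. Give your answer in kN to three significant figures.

F ≈ 113 kN

γ = ρg = 809 × 9.81 / 1000 = 7.93629 kN/m³.
The centroid lies 3.43/2 = 1.715 m below the top edge, so the centroid depth is h_c = 6.4 + 1.715 = 8.115 m.
A = 0.51 × 3.43 = 1.7493 m².
Resultant F = γ·h_c·A = 7.93629 × 8.115 × 1.7493 = 112.66 kN.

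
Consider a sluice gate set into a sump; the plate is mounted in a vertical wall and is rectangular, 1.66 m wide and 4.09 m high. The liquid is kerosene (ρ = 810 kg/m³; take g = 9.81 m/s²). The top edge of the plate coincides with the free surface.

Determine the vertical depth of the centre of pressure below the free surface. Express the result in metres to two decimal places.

γ = ρg = 810 × 9.81 / 1000 = 7.9461 kN/m³.
The centroid lies 4.09/2 = 2.045 m below the top edge, so the centroid depth is h_c = 2.045 m.
A = 1.66 × 4.09 = 6.7894 m².
Resultant F = γ·h_c·A = 7.9461 × 2.045 × 6.7894 = 110.326 kN.
I_c = b·h³/12 = 1.66 × 4.09³/12 = 9.46448 m⁴.
Centre of pressure: y_p = y_c + I_c/(y_c·A) = 2.045 + 9.46448/(2.045 × 6.7894) = 2.045 + 0.681667 = 2.72667 m along the plane.

h_p = 2.73 m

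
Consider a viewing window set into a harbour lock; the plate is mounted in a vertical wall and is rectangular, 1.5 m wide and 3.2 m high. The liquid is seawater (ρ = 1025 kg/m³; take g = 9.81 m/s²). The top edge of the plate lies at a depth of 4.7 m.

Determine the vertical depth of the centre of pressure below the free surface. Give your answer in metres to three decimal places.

h_p = 6.435 m

γ = ρg = 1025 × 9.81 / 1000 = 10.05525 kN/m³.
The centroid lies 3.2/2 = 1.6 m below the top edge, so the centroid depth is h_c = 4.7 + 1.6 = 6.3 m.
A = 1.5 × 3.2 = 4.8 m².
Resultant F = γ·h_c·A = 10.05525 × 6.3 × 4.8 = 304.071 kN.
I_c = b·h³/12 = 1.5 × 3.2³/12 = 4.096 m⁴.
Centre of pressure: y_p = y_c + I_c/(y_c·A) = 6.3 + 4.096/(6.3 × 4.8) = 6.3 + 0.13545 = 6.43545 m along the plane.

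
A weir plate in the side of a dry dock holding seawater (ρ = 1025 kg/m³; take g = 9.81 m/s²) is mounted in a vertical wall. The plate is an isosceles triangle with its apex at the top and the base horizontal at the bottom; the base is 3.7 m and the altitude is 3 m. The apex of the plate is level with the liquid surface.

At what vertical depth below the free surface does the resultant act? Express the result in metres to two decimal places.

γ = ρg = 1025 × 9.81 / 1000 = 10.05525 kN/m³.
With the apex up, the centroid sits 2h/3 = 2 × 3/3 = 2 m below the apex, so the centroid depth is h_c = 2 m.
A = ½ × 3.7 × 3 = 5.55 m².
Resultant F = γ·h_c·A = 10.05525 × 2 × 5.55 = 111.613 kN.
I_c = b·h³/36 = 3.7 × 3³/36 = 2.775 m⁴.
Centre of pressure: y_p = y_c + I_c/(y_c·A) = 2 + 2.775/(2 × 5.55) = 2 + 0.25 = 2.25 m along the plane.

h_p = 2.25 m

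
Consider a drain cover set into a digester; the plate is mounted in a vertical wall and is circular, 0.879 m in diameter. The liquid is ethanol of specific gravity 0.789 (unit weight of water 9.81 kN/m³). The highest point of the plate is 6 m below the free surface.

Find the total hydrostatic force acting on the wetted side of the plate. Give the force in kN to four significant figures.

F ≈ 30.25 kN

γ = 0.789 × 9.81 = 7.74009 kN/m³.
The centroid is at the centre, 0.4395 m below the top of the plate, so the centroid depth is h_c = 6 + 0.4395 = 6.4395 m.
A = π(0.4395)² = 0.606831 m².
Resultant F = γ·h_c·A = 7.74009 × 6.4395 × 0.606831 = 30.2459 kN.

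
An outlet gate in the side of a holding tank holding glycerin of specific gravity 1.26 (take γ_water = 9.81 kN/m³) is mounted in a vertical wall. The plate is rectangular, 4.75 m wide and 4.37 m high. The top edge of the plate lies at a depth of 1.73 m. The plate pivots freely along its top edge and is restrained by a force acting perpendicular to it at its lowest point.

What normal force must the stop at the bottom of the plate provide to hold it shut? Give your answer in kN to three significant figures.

γ = 1.26 × 9.81 = 12.3606 kN/m³.
The centroid lies 4.37/2 = 2.185 m below the top edge, so the centroid depth is h_c = 1.73 + 2.185 = 3.915 m.
A = 4.75 × 4.37 = 20.7575 m².
Resultant F = γ·h_c·A = 12.3606 × 3.915 × 20.7575 = 1004.49 kN.
I_c = b·h³/12 = 4.75 × 4.37³/12 = 33.0337 m⁴.
Centre of pressure: y_p = y_c + I_c/(y_c·A) = 3.915 + 33.0337/(3.915 × 20.7575) = 3.915 + 0.406491 = 4.32149 m along the plane.
The resultant acts 2.185 + 0.406491 = 2.59149 m (along the plate) below the hinge at the top edge, so the moment about the hinge is M = F × 2.59149 = 1004.49 × 2.59149 = 2603.13 kN·m.
A normal force at the bottom, 4.37 m from the hinge, must supply this moment: P = 2603.13/4.37 = 595.682 kN.

P ≈ 596 kN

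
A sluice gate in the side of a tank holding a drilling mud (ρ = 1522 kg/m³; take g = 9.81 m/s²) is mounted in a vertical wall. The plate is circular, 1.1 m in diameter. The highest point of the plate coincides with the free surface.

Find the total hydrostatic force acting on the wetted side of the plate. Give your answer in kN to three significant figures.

F ≈ 7.80 kN

γ = ρg = 1522 × 9.81 / 1000 = 14.93082 kN/m³.
The centroid is at the centre, 0.55 m below the top of the plate, so the centroid depth is h_c = 0.55 m.
A = π(0.55)² = 0.950332 m².
Resultant F = γ·h_c·A = 14.93082 × 0.55 × 0.950332 = 7.80408 kN.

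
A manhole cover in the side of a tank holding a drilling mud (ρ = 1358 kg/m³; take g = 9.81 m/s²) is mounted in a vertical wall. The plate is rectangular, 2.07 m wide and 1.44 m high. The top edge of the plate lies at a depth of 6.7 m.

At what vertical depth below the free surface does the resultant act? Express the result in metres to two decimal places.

γ = ρg = 1358 × 9.81 / 1000 = 13.32198 kN/m³.
The centroid lies 1.44/2 = 0.72 m below the top edge, so the centroid depth is h_c = 6.7 + 0.72 = 7.42 m.
A = 2.07 × 1.44 = 2.9808 m².
Resultant F = γ·h_c·A = 13.32198 × 7.42 × 2.9808 = 294.649 kN.
I_c = b·h³/12 = 2.07 × 1.44³/12 = 0.515082 m⁴.
Centre of pressure: y_p = y_c + I_c/(y_c·A) = 7.42 + 0.515082/(7.42 × 2.9808) = 7.42 + 0.0232884 = 7.44329 m along the plane.

h_p = 7.44 m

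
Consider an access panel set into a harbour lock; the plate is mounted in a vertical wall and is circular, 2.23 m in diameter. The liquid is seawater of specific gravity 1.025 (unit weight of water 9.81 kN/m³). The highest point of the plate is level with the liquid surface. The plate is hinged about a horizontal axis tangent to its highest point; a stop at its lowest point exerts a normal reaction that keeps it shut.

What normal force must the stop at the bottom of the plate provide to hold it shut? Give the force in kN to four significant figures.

P ≈ 27.37 kN

γ = 1.025 × 9.81 = 10.05525 kN/m³.
The centroid is at the centre, 1.115 m below the top of the plate, so the centroid depth is h_c = 1.115 m.
A = π(1.115)² = 3.90571 m².
Resultant F = γ·h_c·A = 10.05525 × 1.115 × 3.90571 = 43.7893 kN.
I_c = πr⁴/4 = π × 1.115⁴/4 = 1.21392 m⁴.
Centre of pressure: y_p = y_c + I_c/(y_c·A) = 1.115 + 1.21392/(1.115 × 3.90571) = 1.115 + 0.27875 = 1.39375 m along the plane.
The resultant acts 1.115 + 0.27875 = 1.39375 m (along the plate) below the hinge at the top edge, so the moment about the hinge is M = F × 1.39375 = 43.7893 × 1.39375 = 61.0313 kN·m.
A normal force at the bottom, 2.23 m from the hinge, must supply this moment: P = 61.0313/2.23 = 27.3683 kN.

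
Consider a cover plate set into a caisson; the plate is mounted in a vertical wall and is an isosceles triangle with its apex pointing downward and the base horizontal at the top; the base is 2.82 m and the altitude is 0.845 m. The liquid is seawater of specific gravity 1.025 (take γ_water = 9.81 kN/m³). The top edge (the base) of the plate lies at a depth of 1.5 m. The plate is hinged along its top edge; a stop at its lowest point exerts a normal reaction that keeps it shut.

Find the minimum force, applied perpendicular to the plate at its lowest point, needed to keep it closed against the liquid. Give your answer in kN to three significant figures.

P ≈ 7.68 kN

γ = 1.025 × 9.81 = 10.05525 kN/m³.
With the apex down, the centroid sits h/3 = 0.845/3 = 0.281667 m below the base (the top edge), so the centroid depth is h_c = 1.5 + 0.281667 = 1.78167 m.
A = ½ × 2.82 × 0.845 = 1.19145 m².
Resultant F = γ·h_c·A = 10.05525 × 1.78167 × 1.19145 = 21.345 kN.
I_c = b·h³/36 = 2.82 × 0.845³/36 = 0.0472625 m⁴.
Centre of pressure: y_p = y_c + I_c/(y_c·A) = 1.78167 + 0.0472625/(1.78167 × 1.19145) = 1.78167 + 0.0222645 = 1.80393 m along the plane.
The resultant acts 0.281667 + 0.0222645 = 0.303932 m (along the plate) below the hinge at the top edge, so the moment about the hinge is M = F × 0.303932 = 21.345 × 0.303932 = 6.48743 kN·m.
A normal force at the bottom, 0.845 m from the hinge, must supply this moment: P = 6.48743/0.845 = 7.67743 kN.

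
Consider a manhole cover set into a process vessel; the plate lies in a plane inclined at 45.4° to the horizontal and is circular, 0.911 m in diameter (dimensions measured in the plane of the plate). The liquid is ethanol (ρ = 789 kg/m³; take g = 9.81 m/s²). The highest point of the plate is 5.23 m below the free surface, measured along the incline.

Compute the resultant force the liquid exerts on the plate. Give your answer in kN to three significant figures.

F ≈ 20.4 kN

γ = ρg = 789 × 9.81 / 1000 = 7.74009 kN/m³.
Let θ = 45.4° be the plate's angle to the horizontal; measure y along the incline from where the plane meets the free surface. Vertical depth h = y·sinθ with sinθ = 0.712026.
The centroid is at the centre, 0.4555 m below the top of the plate, so y_c = 5.23 + 0.4555 = 5.6855 m and h_c = 5.6855 × 0.712026 = 4.04822 m.
A = π(0.4555)² = 0.651818 m².
Resultant F = γ·h_c·A = 7.74009 × 4.04822 × 0.651818 = 20.4238 kN.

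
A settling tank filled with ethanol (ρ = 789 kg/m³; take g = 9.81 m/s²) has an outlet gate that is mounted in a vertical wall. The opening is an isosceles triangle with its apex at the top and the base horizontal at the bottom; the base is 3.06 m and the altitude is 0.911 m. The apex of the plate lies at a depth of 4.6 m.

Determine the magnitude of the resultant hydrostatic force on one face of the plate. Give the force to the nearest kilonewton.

γ = ρg = 789 × 9.81 / 1000 = 7.74009 kN/m³.
With the apex up, the centroid sits 2h/3 = 2 × 0.911/3 = 0.607333 m below the apex, so the centroid depth is h_c = 4.6 + 0.607333 = 5.20733 m.
A = ½ × 3.06 × 0.911 = 1.39383 m².
Resultant F = γ·h_c·A = 7.74009 × 5.20733 × 1.39383 = 56.1786 kN.

F ≈ 56 kN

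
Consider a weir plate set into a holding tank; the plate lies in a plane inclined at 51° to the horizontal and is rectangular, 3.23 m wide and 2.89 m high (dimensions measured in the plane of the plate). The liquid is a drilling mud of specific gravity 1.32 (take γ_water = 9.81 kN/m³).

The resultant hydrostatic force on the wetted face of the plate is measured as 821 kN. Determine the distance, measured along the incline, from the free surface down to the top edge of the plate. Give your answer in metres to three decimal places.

γ = 1.32 × 9.81 = 12.9492 kN/m³.
A = 3.23 × 2.89 = 9.3347 m².
From F = γ·h_c·A, the centroid depth is h_c = 821/(12.9492 × 9.3347) = 6.79203 m.
Let θ = 51° be the plate's angle to the horizontal; measure y along the incline from where the plane meets the free surface. Vertical depth h = y·sinθ with sinθ = 0.777146.
Along the incline, y_c = h_c/sinθ = 6.79203/0.777146 = 8.73971 m.
The centroid lies 2.89/2 = 1.445 m below the top edge, so the top edge sits at y_top = 8.73971 − 1.445 = 7.29471 m along the incline.

y_top ≈ 7.295 m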